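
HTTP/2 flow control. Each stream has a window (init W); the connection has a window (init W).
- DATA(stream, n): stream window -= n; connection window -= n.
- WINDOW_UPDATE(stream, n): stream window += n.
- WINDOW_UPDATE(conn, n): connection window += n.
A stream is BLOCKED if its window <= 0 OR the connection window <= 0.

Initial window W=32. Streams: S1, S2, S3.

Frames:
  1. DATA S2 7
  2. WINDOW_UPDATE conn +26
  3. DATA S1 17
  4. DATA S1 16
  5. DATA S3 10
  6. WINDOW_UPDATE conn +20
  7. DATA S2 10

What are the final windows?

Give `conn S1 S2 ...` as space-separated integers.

Answer: 18 -1 15 22

Derivation:
Op 1: conn=25 S1=32 S2=25 S3=32 blocked=[]
Op 2: conn=51 S1=32 S2=25 S3=32 blocked=[]
Op 3: conn=34 S1=15 S2=25 S3=32 blocked=[]
Op 4: conn=18 S1=-1 S2=25 S3=32 blocked=[1]
Op 5: conn=8 S1=-1 S2=25 S3=22 blocked=[1]
Op 6: conn=28 S1=-1 S2=25 S3=22 blocked=[1]
Op 7: conn=18 S1=-1 S2=15 S3=22 blocked=[1]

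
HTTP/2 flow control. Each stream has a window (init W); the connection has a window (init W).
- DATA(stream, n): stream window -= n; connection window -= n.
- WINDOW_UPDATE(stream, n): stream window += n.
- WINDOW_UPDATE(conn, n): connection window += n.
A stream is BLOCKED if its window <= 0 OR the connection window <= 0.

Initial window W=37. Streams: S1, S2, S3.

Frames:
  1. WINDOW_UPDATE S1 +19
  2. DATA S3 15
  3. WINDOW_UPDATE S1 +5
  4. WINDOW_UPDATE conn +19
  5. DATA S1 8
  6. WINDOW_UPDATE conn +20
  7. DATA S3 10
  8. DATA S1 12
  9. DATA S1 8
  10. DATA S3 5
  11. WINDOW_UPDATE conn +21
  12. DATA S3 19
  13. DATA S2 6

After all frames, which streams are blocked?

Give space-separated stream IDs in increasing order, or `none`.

Op 1: conn=37 S1=56 S2=37 S3=37 blocked=[]
Op 2: conn=22 S1=56 S2=37 S3=22 blocked=[]
Op 3: conn=22 S1=61 S2=37 S3=22 blocked=[]
Op 4: conn=41 S1=61 S2=37 S3=22 blocked=[]
Op 5: conn=33 S1=53 S2=37 S3=22 blocked=[]
Op 6: conn=53 S1=53 S2=37 S3=22 blocked=[]
Op 7: conn=43 S1=53 S2=37 S3=12 blocked=[]
Op 8: conn=31 S1=41 S2=37 S3=12 blocked=[]
Op 9: conn=23 S1=33 S2=37 S3=12 blocked=[]
Op 10: conn=18 S1=33 S2=37 S3=7 blocked=[]
Op 11: conn=39 S1=33 S2=37 S3=7 blocked=[]
Op 12: conn=20 S1=33 S2=37 S3=-12 blocked=[3]
Op 13: conn=14 S1=33 S2=31 S3=-12 blocked=[3]

Answer: S3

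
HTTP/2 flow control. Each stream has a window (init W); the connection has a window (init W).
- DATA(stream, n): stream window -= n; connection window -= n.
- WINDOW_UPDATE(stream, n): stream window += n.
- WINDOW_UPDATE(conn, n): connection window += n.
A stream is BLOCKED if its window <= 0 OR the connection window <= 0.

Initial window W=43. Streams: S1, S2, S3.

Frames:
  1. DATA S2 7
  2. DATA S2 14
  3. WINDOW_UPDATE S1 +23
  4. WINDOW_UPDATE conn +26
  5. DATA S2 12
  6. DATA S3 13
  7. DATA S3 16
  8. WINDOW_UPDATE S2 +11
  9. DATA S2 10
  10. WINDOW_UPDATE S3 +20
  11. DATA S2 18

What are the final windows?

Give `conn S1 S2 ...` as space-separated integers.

Op 1: conn=36 S1=43 S2=36 S3=43 blocked=[]
Op 2: conn=22 S1=43 S2=22 S3=43 blocked=[]
Op 3: conn=22 S1=66 S2=22 S3=43 blocked=[]
Op 4: conn=48 S1=66 S2=22 S3=43 blocked=[]
Op 5: conn=36 S1=66 S2=10 S3=43 blocked=[]
Op 6: conn=23 S1=66 S2=10 S3=30 blocked=[]
Op 7: conn=7 S1=66 S2=10 S3=14 blocked=[]
Op 8: conn=7 S1=66 S2=21 S3=14 blocked=[]
Op 9: conn=-3 S1=66 S2=11 S3=14 blocked=[1, 2, 3]
Op 10: conn=-3 S1=66 S2=11 S3=34 blocked=[1, 2, 3]
Op 11: conn=-21 S1=66 S2=-7 S3=34 blocked=[1, 2, 3]

Answer: -21 66 -7 34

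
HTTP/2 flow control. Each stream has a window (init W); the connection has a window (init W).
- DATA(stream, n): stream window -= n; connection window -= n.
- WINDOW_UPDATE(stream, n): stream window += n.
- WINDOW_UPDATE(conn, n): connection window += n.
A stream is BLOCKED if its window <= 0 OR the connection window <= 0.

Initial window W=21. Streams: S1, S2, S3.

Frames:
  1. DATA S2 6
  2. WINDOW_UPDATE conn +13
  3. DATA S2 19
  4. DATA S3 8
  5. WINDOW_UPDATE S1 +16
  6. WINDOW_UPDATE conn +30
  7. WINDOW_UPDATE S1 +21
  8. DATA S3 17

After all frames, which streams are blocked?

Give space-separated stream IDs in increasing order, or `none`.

Op 1: conn=15 S1=21 S2=15 S3=21 blocked=[]
Op 2: conn=28 S1=21 S2=15 S3=21 blocked=[]
Op 3: conn=9 S1=21 S2=-4 S3=21 blocked=[2]
Op 4: conn=1 S1=21 S2=-4 S3=13 blocked=[2]
Op 5: conn=1 S1=37 S2=-4 S3=13 blocked=[2]
Op 6: conn=31 S1=37 S2=-4 S3=13 blocked=[2]
Op 7: conn=31 S1=58 S2=-4 S3=13 blocked=[2]
Op 8: conn=14 S1=58 S2=-4 S3=-4 blocked=[2, 3]

Answer: S2 S3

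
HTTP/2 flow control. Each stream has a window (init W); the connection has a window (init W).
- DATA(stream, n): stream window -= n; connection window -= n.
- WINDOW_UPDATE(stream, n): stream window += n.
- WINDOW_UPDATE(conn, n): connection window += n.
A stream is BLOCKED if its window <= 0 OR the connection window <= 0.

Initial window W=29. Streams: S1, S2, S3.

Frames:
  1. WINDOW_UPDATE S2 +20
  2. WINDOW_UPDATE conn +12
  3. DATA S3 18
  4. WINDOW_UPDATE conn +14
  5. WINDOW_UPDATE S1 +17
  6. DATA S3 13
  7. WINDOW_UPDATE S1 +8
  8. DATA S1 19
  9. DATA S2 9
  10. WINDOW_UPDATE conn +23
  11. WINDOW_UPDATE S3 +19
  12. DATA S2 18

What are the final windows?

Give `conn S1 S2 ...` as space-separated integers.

Answer: 1 35 22 17

Derivation:
Op 1: conn=29 S1=29 S2=49 S3=29 blocked=[]
Op 2: conn=41 S1=29 S2=49 S3=29 blocked=[]
Op 3: conn=23 S1=29 S2=49 S3=11 blocked=[]
Op 4: conn=37 S1=29 S2=49 S3=11 blocked=[]
Op 5: conn=37 S1=46 S2=49 S3=11 blocked=[]
Op 6: conn=24 S1=46 S2=49 S3=-2 blocked=[3]
Op 7: conn=24 S1=54 S2=49 S3=-2 blocked=[3]
Op 8: conn=5 S1=35 S2=49 S3=-2 blocked=[3]
Op 9: conn=-4 S1=35 S2=40 S3=-2 blocked=[1, 2, 3]
Op 10: conn=19 S1=35 S2=40 S3=-2 blocked=[3]
Op 11: conn=19 S1=35 S2=40 S3=17 blocked=[]
Op 12: conn=1 S1=35 S2=22 S3=17 blocked=[]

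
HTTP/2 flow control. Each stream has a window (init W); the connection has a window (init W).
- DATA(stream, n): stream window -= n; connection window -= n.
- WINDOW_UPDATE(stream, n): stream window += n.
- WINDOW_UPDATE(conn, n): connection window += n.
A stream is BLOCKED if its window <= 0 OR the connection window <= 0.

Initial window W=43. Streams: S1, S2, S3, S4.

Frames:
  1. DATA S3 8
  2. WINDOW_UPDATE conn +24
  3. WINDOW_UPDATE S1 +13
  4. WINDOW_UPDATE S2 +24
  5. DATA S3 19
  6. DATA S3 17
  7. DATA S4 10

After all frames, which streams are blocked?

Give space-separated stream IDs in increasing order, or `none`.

Answer: S3

Derivation:
Op 1: conn=35 S1=43 S2=43 S3=35 S4=43 blocked=[]
Op 2: conn=59 S1=43 S2=43 S3=35 S4=43 blocked=[]
Op 3: conn=59 S1=56 S2=43 S3=35 S4=43 blocked=[]
Op 4: conn=59 S1=56 S2=67 S3=35 S4=43 blocked=[]
Op 5: conn=40 S1=56 S2=67 S3=16 S4=43 blocked=[]
Op 6: conn=23 S1=56 S2=67 S3=-1 S4=43 blocked=[3]
Op 7: conn=13 S1=56 S2=67 S3=-1 S4=33 blocked=[3]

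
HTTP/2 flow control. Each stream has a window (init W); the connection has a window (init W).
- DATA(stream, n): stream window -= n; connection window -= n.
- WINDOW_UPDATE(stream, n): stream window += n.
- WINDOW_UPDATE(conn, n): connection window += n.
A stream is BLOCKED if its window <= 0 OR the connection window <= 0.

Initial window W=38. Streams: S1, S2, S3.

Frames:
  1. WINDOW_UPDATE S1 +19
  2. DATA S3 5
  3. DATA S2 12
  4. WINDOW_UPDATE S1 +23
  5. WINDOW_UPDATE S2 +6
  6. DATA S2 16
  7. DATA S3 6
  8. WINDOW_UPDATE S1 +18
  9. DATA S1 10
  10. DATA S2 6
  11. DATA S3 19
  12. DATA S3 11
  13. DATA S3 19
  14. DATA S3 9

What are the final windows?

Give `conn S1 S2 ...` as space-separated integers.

Op 1: conn=38 S1=57 S2=38 S3=38 blocked=[]
Op 2: conn=33 S1=57 S2=38 S3=33 blocked=[]
Op 3: conn=21 S1=57 S2=26 S3=33 blocked=[]
Op 4: conn=21 S1=80 S2=26 S3=33 blocked=[]
Op 5: conn=21 S1=80 S2=32 S3=33 blocked=[]
Op 6: conn=5 S1=80 S2=16 S3=33 blocked=[]
Op 7: conn=-1 S1=80 S2=16 S3=27 blocked=[1, 2, 3]
Op 8: conn=-1 S1=98 S2=16 S3=27 blocked=[1, 2, 3]
Op 9: conn=-11 S1=88 S2=16 S3=27 blocked=[1, 2, 3]
Op 10: conn=-17 S1=88 S2=10 S3=27 blocked=[1, 2, 3]
Op 11: conn=-36 S1=88 S2=10 S3=8 blocked=[1, 2, 3]
Op 12: conn=-47 S1=88 S2=10 S3=-3 blocked=[1, 2, 3]
Op 13: conn=-66 S1=88 S2=10 S3=-22 blocked=[1, 2, 3]
Op 14: conn=-75 S1=88 S2=10 S3=-31 blocked=[1, 2, 3]

Answer: -75 88 10 -31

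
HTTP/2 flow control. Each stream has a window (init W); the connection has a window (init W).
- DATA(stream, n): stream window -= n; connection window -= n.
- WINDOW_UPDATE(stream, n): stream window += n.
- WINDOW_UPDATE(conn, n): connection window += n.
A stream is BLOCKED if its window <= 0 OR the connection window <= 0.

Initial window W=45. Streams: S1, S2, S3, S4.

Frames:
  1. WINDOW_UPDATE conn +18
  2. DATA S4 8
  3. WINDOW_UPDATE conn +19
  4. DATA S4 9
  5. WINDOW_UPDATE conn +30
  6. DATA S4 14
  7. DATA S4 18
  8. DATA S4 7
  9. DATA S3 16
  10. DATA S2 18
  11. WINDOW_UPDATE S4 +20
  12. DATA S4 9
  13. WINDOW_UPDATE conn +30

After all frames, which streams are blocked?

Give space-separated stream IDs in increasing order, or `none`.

Answer: S4

Derivation:
Op 1: conn=63 S1=45 S2=45 S3=45 S4=45 blocked=[]
Op 2: conn=55 S1=45 S2=45 S3=45 S4=37 blocked=[]
Op 3: conn=74 S1=45 S2=45 S3=45 S4=37 blocked=[]
Op 4: conn=65 S1=45 S2=45 S3=45 S4=28 blocked=[]
Op 5: conn=95 S1=45 S2=45 S3=45 S4=28 blocked=[]
Op 6: conn=81 S1=45 S2=45 S3=45 S4=14 blocked=[]
Op 7: conn=63 S1=45 S2=45 S3=45 S4=-4 blocked=[4]
Op 8: conn=56 S1=45 S2=45 S3=45 S4=-11 blocked=[4]
Op 9: conn=40 S1=45 S2=45 S3=29 S4=-11 blocked=[4]
Op 10: conn=22 S1=45 S2=27 S3=29 S4=-11 blocked=[4]
Op 11: conn=22 S1=45 S2=27 S3=29 S4=9 blocked=[]
Op 12: conn=13 S1=45 S2=27 S3=29 S4=0 blocked=[4]
Op 13: conn=43 S1=45 S2=27 S3=29 S4=0 blocked=[4]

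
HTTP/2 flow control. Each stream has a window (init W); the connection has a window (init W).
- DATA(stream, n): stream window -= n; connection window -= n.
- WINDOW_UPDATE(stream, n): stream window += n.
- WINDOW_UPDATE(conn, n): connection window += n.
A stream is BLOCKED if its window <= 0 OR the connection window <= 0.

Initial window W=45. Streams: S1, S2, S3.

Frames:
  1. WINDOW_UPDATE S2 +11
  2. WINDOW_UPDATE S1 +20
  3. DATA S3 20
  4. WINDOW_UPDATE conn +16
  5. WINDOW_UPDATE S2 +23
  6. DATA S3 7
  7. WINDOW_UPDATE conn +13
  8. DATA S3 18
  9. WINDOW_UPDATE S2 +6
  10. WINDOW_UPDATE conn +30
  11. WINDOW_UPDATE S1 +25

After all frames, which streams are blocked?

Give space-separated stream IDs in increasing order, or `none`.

Answer: S3

Derivation:
Op 1: conn=45 S1=45 S2=56 S3=45 blocked=[]
Op 2: conn=45 S1=65 S2=56 S3=45 blocked=[]
Op 3: conn=25 S1=65 S2=56 S3=25 blocked=[]
Op 4: conn=41 S1=65 S2=56 S3=25 blocked=[]
Op 5: conn=41 S1=65 S2=79 S3=25 blocked=[]
Op 6: conn=34 S1=65 S2=79 S3=18 blocked=[]
Op 7: conn=47 S1=65 S2=79 S3=18 blocked=[]
Op 8: conn=29 S1=65 S2=79 S3=0 blocked=[3]
Op 9: conn=29 S1=65 S2=85 S3=0 blocked=[3]
Op 10: conn=59 S1=65 S2=85 S3=0 blocked=[3]
Op 11: conn=59 S1=90 S2=85 S3=0 blocked=[3]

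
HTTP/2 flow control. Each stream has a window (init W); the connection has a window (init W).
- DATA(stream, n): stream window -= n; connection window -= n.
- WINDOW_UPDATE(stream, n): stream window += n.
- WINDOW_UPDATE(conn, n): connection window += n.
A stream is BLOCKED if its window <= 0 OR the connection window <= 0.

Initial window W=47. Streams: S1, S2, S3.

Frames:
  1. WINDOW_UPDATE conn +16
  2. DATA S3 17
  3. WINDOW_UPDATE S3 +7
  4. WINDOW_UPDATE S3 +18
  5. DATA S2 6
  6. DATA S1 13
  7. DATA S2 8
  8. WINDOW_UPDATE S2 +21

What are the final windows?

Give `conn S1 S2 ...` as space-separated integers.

Answer: 19 34 54 55

Derivation:
Op 1: conn=63 S1=47 S2=47 S3=47 blocked=[]
Op 2: conn=46 S1=47 S2=47 S3=30 blocked=[]
Op 3: conn=46 S1=47 S2=47 S3=37 blocked=[]
Op 4: conn=46 S1=47 S2=47 S3=55 blocked=[]
Op 5: conn=40 S1=47 S2=41 S3=55 blocked=[]
Op 6: conn=27 S1=34 S2=41 S3=55 blocked=[]
Op 7: conn=19 S1=34 S2=33 S3=55 blocked=[]
Op 8: conn=19 S1=34 S2=54 S3=55 blocked=[]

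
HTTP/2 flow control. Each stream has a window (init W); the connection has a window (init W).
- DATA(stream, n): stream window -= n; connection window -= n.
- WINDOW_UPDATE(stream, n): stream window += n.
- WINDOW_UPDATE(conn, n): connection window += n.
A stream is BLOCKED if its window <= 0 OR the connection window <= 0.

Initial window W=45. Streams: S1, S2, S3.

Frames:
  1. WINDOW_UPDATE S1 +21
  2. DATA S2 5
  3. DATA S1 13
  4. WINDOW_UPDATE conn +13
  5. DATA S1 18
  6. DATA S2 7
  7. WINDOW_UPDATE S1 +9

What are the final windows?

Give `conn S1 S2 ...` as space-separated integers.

Op 1: conn=45 S1=66 S2=45 S3=45 blocked=[]
Op 2: conn=40 S1=66 S2=40 S3=45 blocked=[]
Op 3: conn=27 S1=53 S2=40 S3=45 blocked=[]
Op 4: conn=40 S1=53 S2=40 S3=45 blocked=[]
Op 5: conn=22 S1=35 S2=40 S3=45 blocked=[]
Op 6: conn=15 S1=35 S2=33 S3=45 blocked=[]
Op 7: conn=15 S1=44 S2=33 S3=45 blocked=[]

Answer: 15 44 33 45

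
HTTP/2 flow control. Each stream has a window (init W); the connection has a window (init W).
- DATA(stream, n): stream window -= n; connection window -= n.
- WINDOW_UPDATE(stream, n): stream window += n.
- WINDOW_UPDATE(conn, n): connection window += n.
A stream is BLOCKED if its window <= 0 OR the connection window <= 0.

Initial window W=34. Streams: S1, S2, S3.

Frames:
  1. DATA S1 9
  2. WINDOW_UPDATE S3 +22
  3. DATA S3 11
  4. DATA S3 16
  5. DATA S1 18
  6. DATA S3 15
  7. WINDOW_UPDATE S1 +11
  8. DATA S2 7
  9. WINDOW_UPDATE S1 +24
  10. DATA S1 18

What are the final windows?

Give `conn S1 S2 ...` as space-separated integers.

Answer: -60 24 27 14

Derivation:
Op 1: conn=25 S1=25 S2=34 S3=34 blocked=[]
Op 2: conn=25 S1=25 S2=34 S3=56 blocked=[]
Op 3: conn=14 S1=25 S2=34 S3=45 blocked=[]
Op 4: conn=-2 S1=25 S2=34 S3=29 blocked=[1, 2, 3]
Op 5: conn=-20 S1=7 S2=34 S3=29 blocked=[1, 2, 3]
Op 6: conn=-35 S1=7 S2=34 S3=14 blocked=[1, 2, 3]
Op 7: conn=-35 S1=18 S2=34 S3=14 blocked=[1, 2, 3]
Op 8: conn=-42 S1=18 S2=27 S3=14 blocked=[1, 2, 3]
Op 9: conn=-42 S1=42 S2=27 S3=14 blocked=[1, 2, 3]
Op 10: conn=-60 S1=24 S2=27 S3=14 blocked=[1, 2, 3]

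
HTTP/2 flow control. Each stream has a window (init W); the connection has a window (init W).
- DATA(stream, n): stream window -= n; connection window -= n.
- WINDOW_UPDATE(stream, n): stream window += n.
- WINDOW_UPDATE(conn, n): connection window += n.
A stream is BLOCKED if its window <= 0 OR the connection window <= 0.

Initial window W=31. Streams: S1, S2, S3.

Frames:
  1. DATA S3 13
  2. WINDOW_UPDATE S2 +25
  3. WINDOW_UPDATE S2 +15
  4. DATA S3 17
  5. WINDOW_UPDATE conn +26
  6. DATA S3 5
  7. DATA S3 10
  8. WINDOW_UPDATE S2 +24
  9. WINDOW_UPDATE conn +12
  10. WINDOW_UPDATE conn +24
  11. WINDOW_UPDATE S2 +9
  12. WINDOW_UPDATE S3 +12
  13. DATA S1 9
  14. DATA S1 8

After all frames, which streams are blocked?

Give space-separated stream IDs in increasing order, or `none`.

Op 1: conn=18 S1=31 S2=31 S3=18 blocked=[]
Op 2: conn=18 S1=31 S2=56 S3=18 blocked=[]
Op 3: conn=18 S1=31 S2=71 S3=18 blocked=[]
Op 4: conn=1 S1=31 S2=71 S3=1 blocked=[]
Op 5: conn=27 S1=31 S2=71 S3=1 blocked=[]
Op 6: conn=22 S1=31 S2=71 S3=-4 blocked=[3]
Op 7: conn=12 S1=31 S2=71 S3=-14 blocked=[3]
Op 8: conn=12 S1=31 S2=95 S3=-14 blocked=[3]
Op 9: conn=24 S1=31 S2=95 S3=-14 blocked=[3]
Op 10: conn=48 S1=31 S2=95 S3=-14 blocked=[3]
Op 11: conn=48 S1=31 S2=104 S3=-14 blocked=[3]
Op 12: conn=48 S1=31 S2=104 S3=-2 blocked=[3]
Op 13: conn=39 S1=22 S2=104 S3=-2 blocked=[3]
Op 14: conn=31 S1=14 S2=104 S3=-2 blocked=[3]

Answer: S3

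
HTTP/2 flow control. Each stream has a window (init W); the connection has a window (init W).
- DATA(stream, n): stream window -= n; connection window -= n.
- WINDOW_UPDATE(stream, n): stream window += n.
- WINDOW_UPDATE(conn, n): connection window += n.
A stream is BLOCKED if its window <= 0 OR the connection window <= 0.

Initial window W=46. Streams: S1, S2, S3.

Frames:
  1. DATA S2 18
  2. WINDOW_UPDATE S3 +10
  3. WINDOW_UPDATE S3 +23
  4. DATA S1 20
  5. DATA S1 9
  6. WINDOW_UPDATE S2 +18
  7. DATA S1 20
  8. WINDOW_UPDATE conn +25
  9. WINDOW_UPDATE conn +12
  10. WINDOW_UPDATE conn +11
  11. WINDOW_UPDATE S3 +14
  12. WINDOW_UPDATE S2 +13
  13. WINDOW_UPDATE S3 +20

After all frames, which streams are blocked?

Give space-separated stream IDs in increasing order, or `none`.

Answer: S1

Derivation:
Op 1: conn=28 S1=46 S2=28 S3=46 blocked=[]
Op 2: conn=28 S1=46 S2=28 S3=56 blocked=[]
Op 3: conn=28 S1=46 S2=28 S3=79 blocked=[]
Op 4: conn=8 S1=26 S2=28 S3=79 blocked=[]
Op 5: conn=-1 S1=17 S2=28 S3=79 blocked=[1, 2, 3]
Op 6: conn=-1 S1=17 S2=46 S3=79 blocked=[1, 2, 3]
Op 7: conn=-21 S1=-3 S2=46 S3=79 blocked=[1, 2, 3]
Op 8: conn=4 S1=-3 S2=46 S3=79 blocked=[1]
Op 9: conn=16 S1=-3 S2=46 S3=79 blocked=[1]
Op 10: conn=27 S1=-3 S2=46 S3=79 blocked=[1]
Op 11: conn=27 S1=-3 S2=46 S3=93 blocked=[1]
Op 12: conn=27 S1=-3 S2=59 S3=93 blocked=[1]
Op 13: conn=27 S1=-3 S2=59 S3=113 blocked=[1]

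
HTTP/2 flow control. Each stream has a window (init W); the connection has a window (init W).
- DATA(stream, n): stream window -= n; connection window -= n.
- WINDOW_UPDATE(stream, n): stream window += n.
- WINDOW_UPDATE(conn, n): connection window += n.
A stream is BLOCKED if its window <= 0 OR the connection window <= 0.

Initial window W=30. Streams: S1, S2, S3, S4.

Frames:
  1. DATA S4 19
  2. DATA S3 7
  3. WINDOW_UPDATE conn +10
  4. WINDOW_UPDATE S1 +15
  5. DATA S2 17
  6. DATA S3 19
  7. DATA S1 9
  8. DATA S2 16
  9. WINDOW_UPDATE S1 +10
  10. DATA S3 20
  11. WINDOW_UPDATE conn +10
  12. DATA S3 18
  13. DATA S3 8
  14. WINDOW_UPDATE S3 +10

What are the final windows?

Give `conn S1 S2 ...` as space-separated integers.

Answer: -83 46 -3 -32 11

Derivation:
Op 1: conn=11 S1=30 S2=30 S3=30 S4=11 blocked=[]
Op 2: conn=4 S1=30 S2=30 S3=23 S4=11 blocked=[]
Op 3: conn=14 S1=30 S2=30 S3=23 S4=11 blocked=[]
Op 4: conn=14 S1=45 S2=30 S3=23 S4=11 blocked=[]
Op 5: conn=-3 S1=45 S2=13 S3=23 S4=11 blocked=[1, 2, 3, 4]
Op 6: conn=-22 S1=45 S2=13 S3=4 S4=11 blocked=[1, 2, 3, 4]
Op 7: conn=-31 S1=36 S2=13 S3=4 S4=11 blocked=[1, 2, 3, 4]
Op 8: conn=-47 S1=36 S2=-3 S3=4 S4=11 blocked=[1, 2, 3, 4]
Op 9: conn=-47 S1=46 S2=-3 S3=4 S4=11 blocked=[1, 2, 3, 4]
Op 10: conn=-67 S1=46 S2=-3 S3=-16 S4=11 blocked=[1, 2, 3, 4]
Op 11: conn=-57 S1=46 S2=-3 S3=-16 S4=11 blocked=[1, 2, 3, 4]
Op 12: conn=-75 S1=46 S2=-3 S3=-34 S4=11 blocked=[1, 2, 3, 4]
Op 13: conn=-83 S1=46 S2=-3 S3=-42 S4=11 blocked=[1, 2, 3, 4]
Op 14: conn=-83 S1=46 S2=-3 S3=-32 S4=11 blocked=[1, 2, 3, 4]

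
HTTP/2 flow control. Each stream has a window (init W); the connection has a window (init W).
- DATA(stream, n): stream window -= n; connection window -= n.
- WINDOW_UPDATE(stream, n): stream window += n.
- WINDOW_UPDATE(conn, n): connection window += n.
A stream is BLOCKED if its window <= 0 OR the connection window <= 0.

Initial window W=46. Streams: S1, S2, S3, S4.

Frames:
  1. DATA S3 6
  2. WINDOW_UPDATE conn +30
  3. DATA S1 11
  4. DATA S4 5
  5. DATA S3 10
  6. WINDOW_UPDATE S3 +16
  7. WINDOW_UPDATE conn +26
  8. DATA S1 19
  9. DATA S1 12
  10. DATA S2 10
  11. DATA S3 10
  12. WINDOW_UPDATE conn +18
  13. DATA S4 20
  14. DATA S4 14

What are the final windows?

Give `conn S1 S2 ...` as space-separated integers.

Answer: 3 4 36 36 7

Derivation:
Op 1: conn=40 S1=46 S2=46 S3=40 S4=46 blocked=[]
Op 2: conn=70 S1=46 S2=46 S3=40 S4=46 blocked=[]
Op 3: conn=59 S1=35 S2=46 S3=40 S4=46 blocked=[]
Op 4: conn=54 S1=35 S2=46 S3=40 S4=41 blocked=[]
Op 5: conn=44 S1=35 S2=46 S3=30 S4=41 blocked=[]
Op 6: conn=44 S1=35 S2=46 S3=46 S4=41 blocked=[]
Op 7: conn=70 S1=35 S2=46 S3=46 S4=41 blocked=[]
Op 8: conn=51 S1=16 S2=46 S3=46 S4=41 blocked=[]
Op 9: conn=39 S1=4 S2=46 S3=46 S4=41 blocked=[]
Op 10: conn=29 S1=4 S2=36 S3=46 S4=41 blocked=[]
Op 11: conn=19 S1=4 S2=36 S3=36 S4=41 blocked=[]
Op 12: conn=37 S1=4 S2=36 S3=36 S4=41 blocked=[]
Op 13: conn=17 S1=4 S2=36 S3=36 S4=21 blocked=[]
Op 14: conn=3 S1=4 S2=36 S3=36 S4=7 blocked=[]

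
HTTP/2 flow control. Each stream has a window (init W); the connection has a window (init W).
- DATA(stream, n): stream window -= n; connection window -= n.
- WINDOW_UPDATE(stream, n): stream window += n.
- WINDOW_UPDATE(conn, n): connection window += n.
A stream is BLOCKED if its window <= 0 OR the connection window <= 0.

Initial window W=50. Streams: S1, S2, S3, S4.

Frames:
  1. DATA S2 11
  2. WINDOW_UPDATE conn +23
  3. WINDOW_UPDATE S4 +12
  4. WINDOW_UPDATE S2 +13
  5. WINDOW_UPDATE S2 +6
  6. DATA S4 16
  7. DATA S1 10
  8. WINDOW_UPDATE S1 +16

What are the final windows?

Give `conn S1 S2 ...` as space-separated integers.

Answer: 36 56 58 50 46

Derivation:
Op 1: conn=39 S1=50 S2=39 S3=50 S4=50 blocked=[]
Op 2: conn=62 S1=50 S2=39 S3=50 S4=50 blocked=[]
Op 3: conn=62 S1=50 S2=39 S3=50 S4=62 blocked=[]
Op 4: conn=62 S1=50 S2=52 S3=50 S4=62 blocked=[]
Op 5: conn=62 S1=50 S2=58 S3=50 S4=62 blocked=[]
Op 6: conn=46 S1=50 S2=58 S3=50 S4=46 blocked=[]
Op 7: conn=36 S1=40 S2=58 S3=50 S4=46 blocked=[]
Op 8: conn=36 S1=56 S2=58 S3=50 S4=46 blocked=[]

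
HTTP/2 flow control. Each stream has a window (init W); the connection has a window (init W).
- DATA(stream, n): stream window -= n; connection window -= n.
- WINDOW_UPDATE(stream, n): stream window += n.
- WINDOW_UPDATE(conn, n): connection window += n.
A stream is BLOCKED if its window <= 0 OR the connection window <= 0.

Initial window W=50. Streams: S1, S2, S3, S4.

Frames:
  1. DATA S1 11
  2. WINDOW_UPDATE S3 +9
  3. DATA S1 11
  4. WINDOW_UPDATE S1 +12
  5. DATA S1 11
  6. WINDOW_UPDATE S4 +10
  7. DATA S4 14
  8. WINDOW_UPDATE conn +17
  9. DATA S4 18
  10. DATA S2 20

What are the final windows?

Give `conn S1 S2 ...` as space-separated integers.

Answer: -18 29 30 59 28

Derivation:
Op 1: conn=39 S1=39 S2=50 S3=50 S4=50 blocked=[]
Op 2: conn=39 S1=39 S2=50 S3=59 S4=50 blocked=[]
Op 3: conn=28 S1=28 S2=50 S3=59 S4=50 blocked=[]
Op 4: conn=28 S1=40 S2=50 S3=59 S4=50 blocked=[]
Op 5: conn=17 S1=29 S2=50 S3=59 S4=50 blocked=[]
Op 6: conn=17 S1=29 S2=50 S3=59 S4=60 blocked=[]
Op 7: conn=3 S1=29 S2=50 S3=59 S4=46 blocked=[]
Op 8: conn=20 S1=29 S2=50 S3=59 S4=46 blocked=[]
Op 9: conn=2 S1=29 S2=50 S3=59 S4=28 blocked=[]
Op 10: conn=-18 S1=29 S2=30 S3=59 S4=28 blocked=[1, 2, 3, 4]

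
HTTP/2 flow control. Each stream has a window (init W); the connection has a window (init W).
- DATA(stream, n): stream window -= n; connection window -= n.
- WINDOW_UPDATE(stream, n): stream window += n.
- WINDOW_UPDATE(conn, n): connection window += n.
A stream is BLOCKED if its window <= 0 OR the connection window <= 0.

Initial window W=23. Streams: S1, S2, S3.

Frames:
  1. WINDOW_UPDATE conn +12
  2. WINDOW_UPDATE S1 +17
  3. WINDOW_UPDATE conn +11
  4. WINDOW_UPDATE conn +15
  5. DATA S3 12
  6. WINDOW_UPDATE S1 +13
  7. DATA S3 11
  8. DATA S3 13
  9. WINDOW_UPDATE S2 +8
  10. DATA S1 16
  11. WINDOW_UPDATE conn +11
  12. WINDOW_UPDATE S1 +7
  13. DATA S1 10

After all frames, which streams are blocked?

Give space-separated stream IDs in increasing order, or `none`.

Op 1: conn=35 S1=23 S2=23 S3=23 blocked=[]
Op 2: conn=35 S1=40 S2=23 S3=23 blocked=[]
Op 3: conn=46 S1=40 S2=23 S3=23 blocked=[]
Op 4: conn=61 S1=40 S2=23 S3=23 blocked=[]
Op 5: conn=49 S1=40 S2=23 S3=11 blocked=[]
Op 6: conn=49 S1=53 S2=23 S3=11 blocked=[]
Op 7: conn=38 S1=53 S2=23 S3=0 blocked=[3]
Op 8: conn=25 S1=53 S2=23 S3=-13 blocked=[3]
Op 9: conn=25 S1=53 S2=31 S3=-13 blocked=[3]
Op 10: conn=9 S1=37 S2=31 S3=-13 blocked=[3]
Op 11: conn=20 S1=37 S2=31 S3=-13 blocked=[3]
Op 12: conn=20 S1=44 S2=31 S3=-13 blocked=[3]
Op 13: conn=10 S1=34 S2=31 S3=-13 blocked=[3]

Answer: S3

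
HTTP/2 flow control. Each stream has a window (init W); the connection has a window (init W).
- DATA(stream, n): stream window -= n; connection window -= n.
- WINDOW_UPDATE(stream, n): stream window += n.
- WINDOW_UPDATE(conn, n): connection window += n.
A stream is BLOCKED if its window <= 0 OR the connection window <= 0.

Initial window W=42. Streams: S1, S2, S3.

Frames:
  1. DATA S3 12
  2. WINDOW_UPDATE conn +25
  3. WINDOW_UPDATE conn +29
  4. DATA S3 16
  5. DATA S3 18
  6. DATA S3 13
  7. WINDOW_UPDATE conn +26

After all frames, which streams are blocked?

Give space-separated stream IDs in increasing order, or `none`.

Op 1: conn=30 S1=42 S2=42 S3=30 blocked=[]
Op 2: conn=55 S1=42 S2=42 S3=30 blocked=[]
Op 3: conn=84 S1=42 S2=42 S3=30 blocked=[]
Op 4: conn=68 S1=42 S2=42 S3=14 blocked=[]
Op 5: conn=50 S1=42 S2=42 S3=-4 blocked=[3]
Op 6: conn=37 S1=42 S2=42 S3=-17 blocked=[3]
Op 7: conn=63 S1=42 S2=42 S3=-17 blocked=[3]

Answer: S3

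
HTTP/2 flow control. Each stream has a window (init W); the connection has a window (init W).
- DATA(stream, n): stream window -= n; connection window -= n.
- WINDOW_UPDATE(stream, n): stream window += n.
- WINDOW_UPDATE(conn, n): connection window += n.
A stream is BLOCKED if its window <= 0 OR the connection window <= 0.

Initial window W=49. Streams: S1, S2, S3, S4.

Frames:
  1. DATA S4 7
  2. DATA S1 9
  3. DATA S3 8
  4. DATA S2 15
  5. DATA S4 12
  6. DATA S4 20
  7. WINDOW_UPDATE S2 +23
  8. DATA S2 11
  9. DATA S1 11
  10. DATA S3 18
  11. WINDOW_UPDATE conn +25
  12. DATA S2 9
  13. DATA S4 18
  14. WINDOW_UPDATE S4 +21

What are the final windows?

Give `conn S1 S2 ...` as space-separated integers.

Op 1: conn=42 S1=49 S2=49 S3=49 S4=42 blocked=[]
Op 2: conn=33 S1=40 S2=49 S3=49 S4=42 blocked=[]
Op 3: conn=25 S1=40 S2=49 S3=41 S4=42 blocked=[]
Op 4: conn=10 S1=40 S2=34 S3=41 S4=42 blocked=[]
Op 5: conn=-2 S1=40 S2=34 S3=41 S4=30 blocked=[1, 2, 3, 4]
Op 6: conn=-22 S1=40 S2=34 S3=41 S4=10 blocked=[1, 2, 3, 4]
Op 7: conn=-22 S1=40 S2=57 S3=41 S4=10 blocked=[1, 2, 3, 4]
Op 8: conn=-33 S1=40 S2=46 S3=41 S4=10 blocked=[1, 2, 3, 4]
Op 9: conn=-44 S1=29 S2=46 S3=41 S4=10 blocked=[1, 2, 3, 4]
Op 10: conn=-62 S1=29 S2=46 S3=23 S4=10 blocked=[1, 2, 3, 4]
Op 11: conn=-37 S1=29 S2=46 S3=23 S4=10 blocked=[1, 2, 3, 4]
Op 12: conn=-46 S1=29 S2=37 S3=23 S4=10 blocked=[1, 2, 3, 4]
Op 13: conn=-64 S1=29 S2=37 S3=23 S4=-8 blocked=[1, 2, 3, 4]
Op 14: conn=-64 S1=29 S2=37 S3=23 S4=13 blocked=[1, 2, 3, 4]

Answer: -64 29 37 23 13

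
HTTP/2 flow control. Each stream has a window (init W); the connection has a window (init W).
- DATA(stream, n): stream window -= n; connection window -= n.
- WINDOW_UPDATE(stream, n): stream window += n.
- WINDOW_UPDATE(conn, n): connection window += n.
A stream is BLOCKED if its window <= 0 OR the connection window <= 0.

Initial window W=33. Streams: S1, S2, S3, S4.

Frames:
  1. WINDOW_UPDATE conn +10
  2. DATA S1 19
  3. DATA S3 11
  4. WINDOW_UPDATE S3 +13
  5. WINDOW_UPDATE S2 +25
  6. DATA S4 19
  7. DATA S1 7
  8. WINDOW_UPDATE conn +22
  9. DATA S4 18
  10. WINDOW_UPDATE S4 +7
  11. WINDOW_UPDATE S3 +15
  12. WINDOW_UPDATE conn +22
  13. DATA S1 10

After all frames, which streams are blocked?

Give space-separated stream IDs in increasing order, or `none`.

Op 1: conn=43 S1=33 S2=33 S3=33 S4=33 blocked=[]
Op 2: conn=24 S1=14 S2=33 S3=33 S4=33 blocked=[]
Op 3: conn=13 S1=14 S2=33 S3=22 S4=33 blocked=[]
Op 4: conn=13 S1=14 S2=33 S3=35 S4=33 blocked=[]
Op 5: conn=13 S1=14 S2=58 S3=35 S4=33 blocked=[]
Op 6: conn=-6 S1=14 S2=58 S3=35 S4=14 blocked=[1, 2, 3, 4]
Op 7: conn=-13 S1=7 S2=58 S3=35 S4=14 blocked=[1, 2, 3, 4]
Op 8: conn=9 S1=7 S2=58 S3=35 S4=14 blocked=[]
Op 9: conn=-9 S1=7 S2=58 S3=35 S4=-4 blocked=[1, 2, 3, 4]
Op 10: conn=-9 S1=7 S2=58 S3=35 S4=3 blocked=[1, 2, 3, 4]
Op 11: conn=-9 S1=7 S2=58 S3=50 S4=3 blocked=[1, 2, 3, 4]
Op 12: conn=13 S1=7 S2=58 S3=50 S4=3 blocked=[]
Op 13: conn=3 S1=-3 S2=58 S3=50 S4=3 blocked=[1]

Answer: S1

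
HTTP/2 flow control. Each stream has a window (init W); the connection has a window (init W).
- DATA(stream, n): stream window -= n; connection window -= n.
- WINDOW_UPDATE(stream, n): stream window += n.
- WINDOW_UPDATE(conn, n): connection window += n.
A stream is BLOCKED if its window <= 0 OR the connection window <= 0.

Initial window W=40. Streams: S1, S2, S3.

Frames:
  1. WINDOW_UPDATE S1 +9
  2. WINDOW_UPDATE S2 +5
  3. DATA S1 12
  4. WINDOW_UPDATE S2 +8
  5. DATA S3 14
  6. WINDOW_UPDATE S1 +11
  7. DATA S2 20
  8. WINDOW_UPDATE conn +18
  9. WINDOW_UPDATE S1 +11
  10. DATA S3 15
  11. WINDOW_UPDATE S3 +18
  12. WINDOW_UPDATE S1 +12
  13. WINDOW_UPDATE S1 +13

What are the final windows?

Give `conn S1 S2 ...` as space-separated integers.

Op 1: conn=40 S1=49 S2=40 S3=40 blocked=[]
Op 2: conn=40 S1=49 S2=45 S3=40 blocked=[]
Op 3: conn=28 S1=37 S2=45 S3=40 blocked=[]
Op 4: conn=28 S1=37 S2=53 S3=40 blocked=[]
Op 5: conn=14 S1=37 S2=53 S3=26 blocked=[]
Op 6: conn=14 S1=48 S2=53 S3=26 blocked=[]
Op 7: conn=-6 S1=48 S2=33 S3=26 blocked=[1, 2, 3]
Op 8: conn=12 S1=48 S2=33 S3=26 blocked=[]
Op 9: conn=12 S1=59 S2=33 S3=26 blocked=[]
Op 10: conn=-3 S1=59 S2=33 S3=11 blocked=[1, 2, 3]
Op 11: conn=-3 S1=59 S2=33 S3=29 blocked=[1, 2, 3]
Op 12: conn=-3 S1=71 S2=33 S3=29 blocked=[1, 2, 3]
Op 13: conn=-3 S1=84 S2=33 S3=29 blocked=[1, 2, 3]

Answer: -3 84 33 29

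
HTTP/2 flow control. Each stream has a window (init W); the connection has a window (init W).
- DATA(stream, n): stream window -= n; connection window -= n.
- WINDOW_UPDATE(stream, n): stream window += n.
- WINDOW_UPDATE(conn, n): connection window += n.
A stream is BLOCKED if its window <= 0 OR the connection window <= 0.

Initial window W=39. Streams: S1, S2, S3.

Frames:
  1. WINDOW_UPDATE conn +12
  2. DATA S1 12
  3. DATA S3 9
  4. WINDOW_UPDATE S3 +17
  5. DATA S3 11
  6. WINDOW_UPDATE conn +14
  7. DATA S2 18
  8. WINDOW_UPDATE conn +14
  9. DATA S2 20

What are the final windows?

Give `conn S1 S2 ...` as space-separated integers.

Op 1: conn=51 S1=39 S2=39 S3=39 blocked=[]
Op 2: conn=39 S1=27 S2=39 S3=39 blocked=[]
Op 3: conn=30 S1=27 S2=39 S3=30 blocked=[]
Op 4: conn=30 S1=27 S2=39 S3=47 blocked=[]
Op 5: conn=19 S1=27 S2=39 S3=36 blocked=[]
Op 6: conn=33 S1=27 S2=39 S3=36 blocked=[]
Op 7: conn=15 S1=27 S2=21 S3=36 blocked=[]
Op 8: conn=29 S1=27 S2=21 S3=36 blocked=[]
Op 9: conn=9 S1=27 S2=1 S3=36 blocked=[]

Answer: 9 27 1 36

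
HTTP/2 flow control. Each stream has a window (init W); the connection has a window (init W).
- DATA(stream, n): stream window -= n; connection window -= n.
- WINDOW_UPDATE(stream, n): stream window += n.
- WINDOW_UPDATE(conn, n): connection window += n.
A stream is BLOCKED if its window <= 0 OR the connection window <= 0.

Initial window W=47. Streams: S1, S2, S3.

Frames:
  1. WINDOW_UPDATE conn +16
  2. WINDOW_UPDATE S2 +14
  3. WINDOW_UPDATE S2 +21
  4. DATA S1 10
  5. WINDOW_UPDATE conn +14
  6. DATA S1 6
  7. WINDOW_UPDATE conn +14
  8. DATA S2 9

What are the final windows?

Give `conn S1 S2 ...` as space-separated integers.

Answer: 66 31 73 47

Derivation:
Op 1: conn=63 S1=47 S2=47 S3=47 blocked=[]
Op 2: conn=63 S1=47 S2=61 S3=47 blocked=[]
Op 3: conn=63 S1=47 S2=82 S3=47 blocked=[]
Op 4: conn=53 S1=37 S2=82 S3=47 blocked=[]
Op 5: conn=67 S1=37 S2=82 S3=47 blocked=[]
Op 6: conn=61 S1=31 S2=82 S3=47 blocked=[]
Op 7: conn=75 S1=31 S2=82 S3=47 blocked=[]
Op 8: conn=66 S1=31 S2=73 S3=47 blocked=[]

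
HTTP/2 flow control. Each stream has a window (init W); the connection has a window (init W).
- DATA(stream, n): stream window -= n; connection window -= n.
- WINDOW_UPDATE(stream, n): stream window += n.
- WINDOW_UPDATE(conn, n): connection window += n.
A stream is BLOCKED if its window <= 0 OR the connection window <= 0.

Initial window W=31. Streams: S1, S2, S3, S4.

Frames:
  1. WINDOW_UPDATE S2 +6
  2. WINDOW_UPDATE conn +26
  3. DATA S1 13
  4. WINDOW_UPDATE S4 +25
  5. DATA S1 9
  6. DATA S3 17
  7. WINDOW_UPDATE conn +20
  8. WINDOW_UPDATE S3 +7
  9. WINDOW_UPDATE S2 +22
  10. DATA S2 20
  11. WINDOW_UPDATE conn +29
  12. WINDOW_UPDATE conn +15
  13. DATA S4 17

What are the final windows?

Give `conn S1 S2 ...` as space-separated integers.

Op 1: conn=31 S1=31 S2=37 S3=31 S4=31 blocked=[]
Op 2: conn=57 S1=31 S2=37 S3=31 S4=31 blocked=[]
Op 3: conn=44 S1=18 S2=37 S3=31 S4=31 blocked=[]
Op 4: conn=44 S1=18 S2=37 S3=31 S4=56 blocked=[]
Op 5: conn=35 S1=9 S2=37 S3=31 S4=56 blocked=[]
Op 6: conn=18 S1=9 S2=37 S3=14 S4=56 blocked=[]
Op 7: conn=38 S1=9 S2=37 S3=14 S4=56 blocked=[]
Op 8: conn=38 S1=9 S2=37 S3=21 S4=56 blocked=[]
Op 9: conn=38 S1=9 S2=59 S3=21 S4=56 blocked=[]
Op 10: conn=18 S1=9 S2=39 S3=21 S4=56 blocked=[]
Op 11: conn=47 S1=9 S2=39 S3=21 S4=56 blocked=[]
Op 12: conn=62 S1=9 S2=39 S3=21 S4=56 blocked=[]
Op 13: conn=45 S1=9 S2=39 S3=21 S4=39 blocked=[]

Answer: 45 9 39 21 39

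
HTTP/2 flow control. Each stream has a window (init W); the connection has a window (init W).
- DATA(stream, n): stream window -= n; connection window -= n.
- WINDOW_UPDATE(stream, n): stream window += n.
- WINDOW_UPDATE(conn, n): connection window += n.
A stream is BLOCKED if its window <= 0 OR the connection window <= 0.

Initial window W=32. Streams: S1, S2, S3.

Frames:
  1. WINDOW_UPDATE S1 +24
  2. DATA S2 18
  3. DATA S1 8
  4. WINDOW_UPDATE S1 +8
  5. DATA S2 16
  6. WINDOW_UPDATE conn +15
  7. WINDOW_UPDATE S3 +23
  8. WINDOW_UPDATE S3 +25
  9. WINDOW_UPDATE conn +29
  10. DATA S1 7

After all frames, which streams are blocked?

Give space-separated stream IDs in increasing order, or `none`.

Op 1: conn=32 S1=56 S2=32 S3=32 blocked=[]
Op 2: conn=14 S1=56 S2=14 S3=32 blocked=[]
Op 3: conn=6 S1=48 S2=14 S3=32 blocked=[]
Op 4: conn=6 S1=56 S2=14 S3=32 blocked=[]
Op 5: conn=-10 S1=56 S2=-2 S3=32 blocked=[1, 2, 3]
Op 6: conn=5 S1=56 S2=-2 S3=32 blocked=[2]
Op 7: conn=5 S1=56 S2=-2 S3=55 blocked=[2]
Op 8: conn=5 S1=56 S2=-2 S3=80 blocked=[2]
Op 9: conn=34 S1=56 S2=-2 S3=80 blocked=[2]
Op 10: conn=27 S1=49 S2=-2 S3=80 blocked=[2]

Answer: S2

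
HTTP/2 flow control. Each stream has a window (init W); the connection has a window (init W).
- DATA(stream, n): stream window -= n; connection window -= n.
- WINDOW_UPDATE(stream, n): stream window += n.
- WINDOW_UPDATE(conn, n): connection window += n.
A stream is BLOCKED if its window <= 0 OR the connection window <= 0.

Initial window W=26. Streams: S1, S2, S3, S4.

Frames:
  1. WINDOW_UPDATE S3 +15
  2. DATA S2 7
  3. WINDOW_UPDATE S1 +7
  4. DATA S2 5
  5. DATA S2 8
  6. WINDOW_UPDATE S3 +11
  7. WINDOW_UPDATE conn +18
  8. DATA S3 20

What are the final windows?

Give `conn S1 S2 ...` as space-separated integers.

Answer: 4 33 6 32 26

Derivation:
Op 1: conn=26 S1=26 S2=26 S3=41 S4=26 blocked=[]
Op 2: conn=19 S1=26 S2=19 S3=41 S4=26 blocked=[]
Op 3: conn=19 S1=33 S2=19 S3=41 S4=26 blocked=[]
Op 4: conn=14 S1=33 S2=14 S3=41 S4=26 blocked=[]
Op 5: conn=6 S1=33 S2=6 S3=41 S4=26 blocked=[]
Op 6: conn=6 S1=33 S2=6 S3=52 S4=26 blocked=[]
Op 7: conn=24 S1=33 S2=6 S3=52 S4=26 blocked=[]
Op 8: conn=4 S1=33 S2=6 S3=32 S4=26 blocked=[]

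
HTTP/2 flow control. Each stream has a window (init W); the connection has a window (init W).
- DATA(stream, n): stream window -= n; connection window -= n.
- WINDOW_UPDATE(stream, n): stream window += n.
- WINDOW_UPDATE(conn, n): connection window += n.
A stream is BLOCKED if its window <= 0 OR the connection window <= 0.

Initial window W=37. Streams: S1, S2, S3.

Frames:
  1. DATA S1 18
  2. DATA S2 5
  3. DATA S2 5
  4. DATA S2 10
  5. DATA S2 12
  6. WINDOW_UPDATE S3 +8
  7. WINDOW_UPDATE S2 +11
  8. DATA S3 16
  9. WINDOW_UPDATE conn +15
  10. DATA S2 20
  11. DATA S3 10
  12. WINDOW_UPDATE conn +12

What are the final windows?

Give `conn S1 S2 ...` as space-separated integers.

Op 1: conn=19 S1=19 S2=37 S3=37 blocked=[]
Op 2: conn=14 S1=19 S2=32 S3=37 blocked=[]
Op 3: conn=9 S1=19 S2=27 S3=37 blocked=[]
Op 4: conn=-1 S1=19 S2=17 S3=37 blocked=[1, 2, 3]
Op 5: conn=-13 S1=19 S2=5 S3=37 blocked=[1, 2, 3]
Op 6: conn=-13 S1=19 S2=5 S3=45 blocked=[1, 2, 3]
Op 7: conn=-13 S1=19 S2=16 S3=45 blocked=[1, 2, 3]
Op 8: conn=-29 S1=19 S2=16 S3=29 blocked=[1, 2, 3]
Op 9: conn=-14 S1=19 S2=16 S3=29 blocked=[1, 2, 3]
Op 10: conn=-34 S1=19 S2=-4 S3=29 blocked=[1, 2, 3]
Op 11: conn=-44 S1=19 S2=-4 S3=19 blocked=[1, 2, 3]
Op 12: conn=-32 S1=19 S2=-4 S3=19 blocked=[1, 2, 3]

Answer: -32 19 -4 19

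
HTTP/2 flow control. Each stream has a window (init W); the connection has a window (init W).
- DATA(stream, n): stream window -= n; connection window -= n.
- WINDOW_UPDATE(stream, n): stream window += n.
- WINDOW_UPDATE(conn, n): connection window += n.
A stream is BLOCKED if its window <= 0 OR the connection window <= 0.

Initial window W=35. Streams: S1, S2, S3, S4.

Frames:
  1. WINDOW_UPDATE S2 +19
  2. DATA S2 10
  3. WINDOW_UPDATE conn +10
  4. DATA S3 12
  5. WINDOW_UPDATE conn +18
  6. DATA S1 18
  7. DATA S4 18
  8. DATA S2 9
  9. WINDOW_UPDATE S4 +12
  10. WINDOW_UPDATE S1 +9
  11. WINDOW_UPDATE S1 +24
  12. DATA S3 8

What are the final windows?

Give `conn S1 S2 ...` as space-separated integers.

Answer: -12 50 35 15 29

Derivation:
Op 1: conn=35 S1=35 S2=54 S3=35 S4=35 blocked=[]
Op 2: conn=25 S1=35 S2=44 S3=35 S4=35 blocked=[]
Op 3: conn=35 S1=35 S2=44 S3=35 S4=35 blocked=[]
Op 4: conn=23 S1=35 S2=44 S3=23 S4=35 blocked=[]
Op 5: conn=41 S1=35 S2=44 S3=23 S4=35 blocked=[]
Op 6: conn=23 S1=17 S2=44 S3=23 S4=35 blocked=[]
Op 7: conn=5 S1=17 S2=44 S3=23 S4=17 blocked=[]
Op 8: conn=-4 S1=17 S2=35 S3=23 S4=17 blocked=[1, 2, 3, 4]
Op 9: conn=-4 S1=17 S2=35 S3=23 S4=29 blocked=[1, 2, 3, 4]
Op 10: conn=-4 S1=26 S2=35 S3=23 S4=29 blocked=[1, 2, 3, 4]
Op 11: conn=-4 S1=50 S2=35 S3=23 S4=29 blocked=[1, 2, 3, 4]
Op 12: conn=-12 S1=50 S2=35 S3=15 S4=29 blocked=[1, 2, 3, 4]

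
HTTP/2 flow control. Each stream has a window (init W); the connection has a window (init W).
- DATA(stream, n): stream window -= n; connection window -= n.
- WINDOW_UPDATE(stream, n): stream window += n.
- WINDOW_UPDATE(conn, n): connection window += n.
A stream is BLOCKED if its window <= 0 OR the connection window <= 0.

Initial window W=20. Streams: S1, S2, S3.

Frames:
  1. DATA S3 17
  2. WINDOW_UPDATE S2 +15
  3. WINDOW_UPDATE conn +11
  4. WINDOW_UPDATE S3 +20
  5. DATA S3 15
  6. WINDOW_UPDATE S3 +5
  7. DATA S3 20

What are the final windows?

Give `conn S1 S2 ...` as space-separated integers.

Op 1: conn=3 S1=20 S2=20 S3=3 blocked=[]
Op 2: conn=3 S1=20 S2=35 S3=3 blocked=[]
Op 3: conn=14 S1=20 S2=35 S3=3 blocked=[]
Op 4: conn=14 S1=20 S2=35 S3=23 blocked=[]
Op 5: conn=-1 S1=20 S2=35 S3=8 blocked=[1, 2, 3]
Op 6: conn=-1 S1=20 S2=35 S3=13 blocked=[1, 2, 3]
Op 7: conn=-21 S1=20 S2=35 S3=-7 blocked=[1, 2, 3]

Answer: -21 20 35 -7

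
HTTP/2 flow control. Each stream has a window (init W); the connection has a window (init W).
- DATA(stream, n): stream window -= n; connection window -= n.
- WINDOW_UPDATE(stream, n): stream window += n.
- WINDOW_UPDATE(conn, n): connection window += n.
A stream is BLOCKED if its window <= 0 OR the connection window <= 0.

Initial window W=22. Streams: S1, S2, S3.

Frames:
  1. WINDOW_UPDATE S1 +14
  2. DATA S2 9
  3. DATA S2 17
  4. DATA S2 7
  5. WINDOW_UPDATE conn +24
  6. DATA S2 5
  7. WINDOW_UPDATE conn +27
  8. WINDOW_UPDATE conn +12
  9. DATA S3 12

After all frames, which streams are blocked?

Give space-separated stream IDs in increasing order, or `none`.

Op 1: conn=22 S1=36 S2=22 S3=22 blocked=[]
Op 2: conn=13 S1=36 S2=13 S3=22 blocked=[]
Op 3: conn=-4 S1=36 S2=-4 S3=22 blocked=[1, 2, 3]
Op 4: conn=-11 S1=36 S2=-11 S3=22 blocked=[1, 2, 3]
Op 5: conn=13 S1=36 S2=-11 S3=22 blocked=[2]
Op 6: conn=8 S1=36 S2=-16 S3=22 blocked=[2]
Op 7: conn=35 S1=36 S2=-16 S3=22 blocked=[2]
Op 8: conn=47 S1=36 S2=-16 S3=22 blocked=[2]
Op 9: conn=35 S1=36 S2=-16 S3=10 blocked=[2]

Answer: S2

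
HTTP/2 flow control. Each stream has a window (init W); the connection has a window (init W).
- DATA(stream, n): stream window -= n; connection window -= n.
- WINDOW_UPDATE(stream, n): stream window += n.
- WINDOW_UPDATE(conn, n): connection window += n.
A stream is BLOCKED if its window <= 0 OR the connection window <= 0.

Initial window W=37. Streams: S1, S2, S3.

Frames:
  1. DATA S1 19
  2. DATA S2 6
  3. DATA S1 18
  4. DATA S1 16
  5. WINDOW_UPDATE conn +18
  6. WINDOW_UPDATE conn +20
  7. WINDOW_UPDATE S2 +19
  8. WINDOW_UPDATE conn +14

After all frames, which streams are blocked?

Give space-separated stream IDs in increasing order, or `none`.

Op 1: conn=18 S1=18 S2=37 S3=37 blocked=[]
Op 2: conn=12 S1=18 S2=31 S3=37 blocked=[]
Op 3: conn=-6 S1=0 S2=31 S3=37 blocked=[1, 2, 3]
Op 4: conn=-22 S1=-16 S2=31 S3=37 blocked=[1, 2, 3]
Op 5: conn=-4 S1=-16 S2=31 S3=37 blocked=[1, 2, 3]
Op 6: conn=16 S1=-16 S2=31 S3=37 blocked=[1]
Op 7: conn=16 S1=-16 S2=50 S3=37 blocked=[1]
Op 8: conn=30 S1=-16 S2=50 S3=37 blocked=[1]

Answer: S1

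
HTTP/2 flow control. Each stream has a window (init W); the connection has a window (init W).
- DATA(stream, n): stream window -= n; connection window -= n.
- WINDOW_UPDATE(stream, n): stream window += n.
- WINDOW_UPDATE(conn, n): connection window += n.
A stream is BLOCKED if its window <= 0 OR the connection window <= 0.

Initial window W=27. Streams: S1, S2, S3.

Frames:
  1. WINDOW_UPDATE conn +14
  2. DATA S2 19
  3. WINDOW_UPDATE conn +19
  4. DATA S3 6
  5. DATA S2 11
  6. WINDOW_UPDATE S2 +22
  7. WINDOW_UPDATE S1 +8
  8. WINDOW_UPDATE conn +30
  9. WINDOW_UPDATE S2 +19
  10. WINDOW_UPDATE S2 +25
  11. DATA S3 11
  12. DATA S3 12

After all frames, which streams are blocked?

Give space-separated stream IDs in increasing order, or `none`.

Op 1: conn=41 S1=27 S2=27 S3=27 blocked=[]
Op 2: conn=22 S1=27 S2=8 S3=27 blocked=[]
Op 3: conn=41 S1=27 S2=8 S3=27 blocked=[]
Op 4: conn=35 S1=27 S2=8 S3=21 blocked=[]
Op 5: conn=24 S1=27 S2=-3 S3=21 blocked=[2]
Op 6: conn=24 S1=27 S2=19 S3=21 blocked=[]
Op 7: conn=24 S1=35 S2=19 S3=21 blocked=[]
Op 8: conn=54 S1=35 S2=19 S3=21 blocked=[]
Op 9: conn=54 S1=35 S2=38 S3=21 blocked=[]
Op 10: conn=54 S1=35 S2=63 S3=21 blocked=[]
Op 11: conn=43 S1=35 S2=63 S3=10 blocked=[]
Op 12: conn=31 S1=35 S2=63 S3=-2 blocked=[3]

Answer: S3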